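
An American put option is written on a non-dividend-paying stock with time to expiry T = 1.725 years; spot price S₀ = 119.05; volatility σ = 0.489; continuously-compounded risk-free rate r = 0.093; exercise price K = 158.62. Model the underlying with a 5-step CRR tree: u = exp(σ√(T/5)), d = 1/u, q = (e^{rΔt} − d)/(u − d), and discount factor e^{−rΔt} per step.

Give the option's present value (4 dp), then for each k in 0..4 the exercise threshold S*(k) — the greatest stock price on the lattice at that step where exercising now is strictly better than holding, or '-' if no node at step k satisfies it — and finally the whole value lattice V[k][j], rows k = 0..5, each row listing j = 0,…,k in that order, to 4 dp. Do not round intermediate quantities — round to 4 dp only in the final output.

Δt=0.34500  u=1.33272  d=0.75034  q=0.48467  discount=0.96842
step 5 (expiry): payoffs max(K−S,0) = 130.3039 108.3265 69.2915 0.0000 0.0000 0.0000
step 4: (k=4,j=0): S=37.7375, (K−S)⁺=120.8825, hold=115.8740 ⇒ V=120.8825 exercise | (k=4,j=1): S=67.0272, (K−S)⁺=91.5928, hold=86.5842 ⇒ V=91.5928 exercise | (k=4,j=2): S=119.0500, (K−S)⁺=39.5700, hold=34.5804 ⇒ V=39.5700 exercise | (k=4,j=3): S=211.4500, (K−S)⁺=0.0000, hold=0.0000 ⇒ V=0.0000 continue | (k=4,j=4): S=375.5657, (K−S)⁺=0.0000, hold=0.0000 ⇒ V=0.0000 continue  boundary S*=119.0500
step 3: (k=3,j=0): S=50.2935, (K−S)⁺=108.3265, hold=103.3179 ⇒ V=108.3265 exercise | (k=3,j=1): S=89.3285, (K−S)⁺=69.2915, hold=64.2829 ⇒ V=69.2915 exercise | (k=3,j=2): S=158.6604, (K−S)⁺=0.0000, hold=19.7477 ⇒ V=19.7477 continue | (k=3,j=3): S=281.8038, (K−S)⁺=0.0000, hold=0.0000 ⇒ V=0.0000 continue  boundary S*=89.3285
step 2: (k=2,j=0): S=67.0272, (K−S)⁺=91.5928, hold=86.5842 ⇒ V=91.5928 exercise | (k=2,j=1): S=119.0500, (K−S)⁺=39.5700, hold=43.8493 ⇒ V=43.8493 continue | (k=2,j=2): S=211.4500, (K−S)⁺=0.0000, hold=9.8552 ⇒ V=9.8552 continue  boundary S*=67.0272
step 1: (k=1,j=0): S=89.3285, (K−S)⁺=69.2915, hold=66.2915 ⇒ V=69.2915 exercise | (k=1,j=1): S=158.6604, (K−S)⁺=0.0000, hold=26.5091 ⇒ V=26.5091 continue  boundary S*=89.3285
step 0: (k=0,j=0): S=119.0500, (K−S)⁺=39.5700, hold=47.0229 ⇒ V=47.0229 continue  boundary S*=-

price = 47.0229
boundary = - 89.3285 67.0272 89.3285 119.0500
tree:
47.0229
69.2915 26.5091
91.5928 43.8493 9.8552
108.3265 69.2915 19.7477 0.0000
120.8825 91.5928 39.5700 0.0000 0.0000
130.3039 108.3265 69.2915 0.0000 0.0000 0.0000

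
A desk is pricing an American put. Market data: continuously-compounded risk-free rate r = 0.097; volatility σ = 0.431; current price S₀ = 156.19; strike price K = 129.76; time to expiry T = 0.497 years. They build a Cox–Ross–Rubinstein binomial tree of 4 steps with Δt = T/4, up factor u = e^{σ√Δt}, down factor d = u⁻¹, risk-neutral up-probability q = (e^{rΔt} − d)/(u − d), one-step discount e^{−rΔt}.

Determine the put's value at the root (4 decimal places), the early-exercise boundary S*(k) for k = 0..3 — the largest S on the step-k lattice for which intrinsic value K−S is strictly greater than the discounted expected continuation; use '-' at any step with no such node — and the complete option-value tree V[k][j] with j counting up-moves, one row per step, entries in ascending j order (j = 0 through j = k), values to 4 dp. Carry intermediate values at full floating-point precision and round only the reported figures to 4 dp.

price = 6.2364
boundary = - - - 99.0181
tree:
6.2364
10.9295 1.7284
18.6684 3.5116 0.0000
30.7419 7.1347 0.0000 0.0000
44.6982 14.4959 0.0000 0.0000 0.0000

params: Δt=0.12425 u=1.16407 d=0.85905 q=0.50184 e^(-rΔt)=0.98802
t_4 payoffs: 44.6982 14.4959 0.0000 0.0000 0.0000
t_3: node(3,0) S=99.0181 payoff=30.7419 vs cont=29.1874 → 30.7419 [stop]  node(3,1) S=134.1756 payoff=0.0000 vs cont=7.1347 → 7.1347 [wait]  node(3,2) S=181.8163 payoff=0.0000 vs cont=0.0000 → 0.0000 [wait]  node(3,3) S=246.3724 payoff=0.0000 vs cont=0.0000 → 0.0000 [wait]  ⇒ S*(3)=99.0181
t_2: node(2,0) S=115.2641 payoff=14.4959 vs cont=18.6684 → 18.6684 [wait]  node(2,1) S=156.1900 payoff=0.0000 vs cont=3.5116 → 3.5116 [wait]  node(2,2) S=211.6472 payoff=0.0000 vs cont=0.0000 → 0.0000 [wait]  ⇒ S*(2)=-
t_1: node(1,0) S=134.1756 payoff=0.0000 vs cont=10.9295 → 10.9295 [wait]  node(1,1) S=181.8163 payoff=0.0000 vs cont=1.7284 → 1.7284 [wait]  ⇒ S*(1)=-
t_0: node(0,0) S=156.1900 payoff=0.0000 vs cont=6.2364 → 6.2364 [wait]  ⇒ S*(0)=-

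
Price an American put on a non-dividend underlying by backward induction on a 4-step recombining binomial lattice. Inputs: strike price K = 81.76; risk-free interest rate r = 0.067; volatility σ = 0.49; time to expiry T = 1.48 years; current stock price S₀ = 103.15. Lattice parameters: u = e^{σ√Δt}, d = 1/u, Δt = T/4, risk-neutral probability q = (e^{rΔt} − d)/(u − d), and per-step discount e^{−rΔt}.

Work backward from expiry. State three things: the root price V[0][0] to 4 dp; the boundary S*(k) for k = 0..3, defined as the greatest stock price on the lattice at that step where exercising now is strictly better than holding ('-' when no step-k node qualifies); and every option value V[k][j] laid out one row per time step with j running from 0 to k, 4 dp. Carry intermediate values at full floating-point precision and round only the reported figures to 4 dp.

Δt=0.37000, u=1.34724, d=0.74226, q=0.46752, disc=e^(-rΔt)=0.97551
k=4 terminal: V=max(K-S,0) → 50.4492 24.9295 0.0000 0.0000 0.0000
k=3: j=0 S=42.1830 intr=39.5770 cont=37.5750 V=39.5770[EX]; j=1 S=76.5641 intr=5.1959 cont=12.9494 V=12.9494[hold]; j=2 S=138.9674 intr=0.0000 cont=0.0000 V=0.0000[hold]; j=3 S=252.2323 intr=0.0000 cont=0.0000 V=0.0000[hold]  S*(3)=42.1830
k=2: j=0 S=56.8305 intr=24.9295 cont=26.4637 V=26.4637[hold]; j=1 S=103.1500 intr=0.0000 cont=6.7264 V=6.7264[hold]; j=2 S=187.2220 intr=0.0000 cont=0.0000 V=0.0000[hold]  S*(2)=-
k=1: j=0 S=76.5641 intr=5.1959 cont=16.8141 V=16.8141[hold]; j=1 S=138.9674 intr=0.0000 cont=3.4940 V=3.4940[hold]  S*(1)=-
k=0: j=0 S=103.1500 intr=0.0000 cont=10.3274 V=10.3274[hold]  S*(0)=-

price = 10.3274
boundary = - - - 42.1830
tree:
10.3274
16.8141 3.4940
26.4637 6.7264 0.0000
39.5770 12.9494 0.0000 0.0000
50.4492 24.9295 0.0000 0.0000 0.0000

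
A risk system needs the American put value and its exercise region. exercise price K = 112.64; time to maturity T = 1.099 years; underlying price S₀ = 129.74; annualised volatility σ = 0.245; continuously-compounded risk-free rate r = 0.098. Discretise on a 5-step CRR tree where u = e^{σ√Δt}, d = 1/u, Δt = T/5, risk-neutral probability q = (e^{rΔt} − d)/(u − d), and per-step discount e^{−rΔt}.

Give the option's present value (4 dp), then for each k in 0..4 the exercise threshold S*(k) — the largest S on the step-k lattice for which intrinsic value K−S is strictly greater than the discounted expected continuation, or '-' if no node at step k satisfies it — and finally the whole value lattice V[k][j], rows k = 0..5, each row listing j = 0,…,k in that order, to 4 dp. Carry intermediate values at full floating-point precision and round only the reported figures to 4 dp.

price = 2.8030
boundary = - - - 91.9223 103.1111
tree:
2.8030
5.6448 0.7308
11.0443 1.7200 0.0000
20.7177 4.0485 0.0000 0.0000
30.6923 9.5289 0.0000 0.0000 0.0000
39.5846 20.7177 0.0000 0.0000 0.0000 0.0000

Δt=0.21980  u=1.12172  d=0.89149  q=0.56589  discount=0.97869
step 5 (expiry): payoffs max(K−S,0) = 39.5846 20.7177 0.0000 0.0000 0.0000 0.0000
step 4: (k=4,j=0): S=81.9477, (K−S)⁺=30.6923, hold=28.2920 ⇒ V=30.6923 exercise | (k=4,j=1): S=103.1111, (K−S)⁺=9.5289, hold=8.8021 ⇒ V=9.5289 exercise | (k=4,j=2): S=129.7400, (K−S)⁺=0.0000, hold=0.0000 ⇒ V=0.0000 continue | (k=4,j=3): S=163.2460, (K−S)⁺=0.0000, hold=0.0000 ⇒ V=0.0000 continue | (k=4,j=4): S=205.4051, (K−S)⁺=0.0000, hold=0.0000 ⇒ V=0.0000 continue  boundary S*=103.1111
step 3: (k=3,j=0): S=91.9223, (K−S)⁺=20.7177, hold=18.3173 ⇒ V=20.7177 exercise | (k=3,j=1): S=115.6617, (K−S)⁺=0.0000, hold=4.0485 ⇒ V=4.0485 continue | (k=3,j=2): S=145.5319, (K−S)⁺=0.0000, hold=0.0000 ⇒ V=0.0000 continue | (k=3,j=3): S=183.1163, (K−S)⁺=0.0000, hold=0.0000 ⇒ V=0.0000 continue  boundary S*=91.9223
step 2: (k=2,j=0): S=103.1111, (K−S)⁺=9.5289, hold=11.0443 ⇒ V=11.0443 continue | (k=2,j=1): S=129.7400, (K−S)⁺=0.0000, hold=1.7200 ⇒ V=1.7200 continue | (k=2,j=2): S=163.2460, (K−S)⁺=0.0000, hold=0.0000 ⇒ V=0.0000 continue  boundary S*=-
step 1: (k=1,j=0): S=115.6617, (K−S)⁺=0.0000, hold=5.6448 ⇒ V=5.6448 continue | (k=1,j=1): S=145.5319, (K−S)⁺=0.0000, hold=0.7308 ⇒ V=0.7308 continue  boundary S*=-
step 0: (k=0,j=0): S=129.7400, (K−S)⁺=0.0000, hold=2.8030 ⇒ V=2.8030 continue  boundary S*=-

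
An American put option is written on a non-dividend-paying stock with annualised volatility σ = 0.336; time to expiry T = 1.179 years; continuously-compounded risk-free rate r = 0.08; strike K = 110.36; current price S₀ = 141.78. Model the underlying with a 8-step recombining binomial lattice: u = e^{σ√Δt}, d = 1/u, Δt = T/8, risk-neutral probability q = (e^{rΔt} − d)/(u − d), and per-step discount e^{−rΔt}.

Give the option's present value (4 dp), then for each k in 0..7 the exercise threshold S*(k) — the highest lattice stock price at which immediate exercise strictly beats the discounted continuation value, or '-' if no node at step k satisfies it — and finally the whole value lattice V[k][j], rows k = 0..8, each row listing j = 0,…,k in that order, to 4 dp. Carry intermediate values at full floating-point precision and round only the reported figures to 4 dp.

price = 4.1095
boundary = - - - - 84.6328 74.3909 84.6328 96.2848
tree:
4.1095
6.7990 1.6578
10.9651 3.0113 0.4144
17.1332 5.3778 0.8400 0.0210
25.7272 9.3914 1.7015 0.0437 0.0000
35.9691 15.9016 3.4439 0.0909 0.0000 0.0000
44.9716 25.7272 6.9651 0.1892 0.0000 0.0000 0.0000
52.8846 35.9691 14.0752 0.3936 0.0000 0.0000 0.0000 0.0000
59.8401 44.9716 25.7272 0.8189 0.0000 0.0000 0.0000 0.0000 0.0000

Δt=0.14738, u=1.13768, d=0.87898, q=0.51364, disc=e^(-rΔt)=0.98828
k=8 terminal: V=max(K-S,0) → 59.8401 44.9716 25.7272 0.8189 0.0000 0.0000 0.0000 0.0000 0.0000
k=7: j=0 S=57.4754 intr=52.8846 cont=51.5911 V=52.8846[EX]; j=1 S=74.3909 intr=35.9691 cont=34.6756 V=35.9691[EX]; j=2 S=96.2848 intr=14.0752 cont=12.7817 V=14.0752[EX]; j=3 S=124.6224 intr=0.0000 cont=0.3936 V=0.3936[hold]; j=4 S=161.2999 intr=0.0000 cont=0.0000 V=0.0000[hold]; j=5 S=208.7719 intr=0.0000 cont=0.0000 V=0.0000[hold]; j=6 S=270.2154 intr=0.0000 cont=0.0000 V=0.0000[hold]; j=7 S=349.7423 intr=0.0000 cont=0.0000 V=0.0000[hold]  S*(7)=96.2848
k=6: j=0 S=65.3884 intr=44.9716 cont=43.6781 V=44.9716[EX]; j=1 S=84.6328 intr=25.7272 cont=24.4337 V=25.7272[EX]; j=2 S=109.5411 intr=0.8189 cont=6.9651 V=6.9651[hold]; j=3 S=141.7800 intr=0.0000 cont=0.1892 V=0.1892[hold]; j=4 S=183.5072 intr=0.0000 cont=0.0000 V=0.0000[hold]; j=5 S=237.5150 intr=0.0000 cont=0.0000 V=0.0000[hold]; j=6 S=307.4179 intr=0.0000 cont=0.0000 V=0.0000[hold]  S*(6)=84.6328
k=5: j=0 S=74.3909 intr=35.9691 cont=34.6756 V=35.9691[EX]; j=1 S=96.2848 intr=14.0752 cont=15.9016 V=15.9016[hold]; j=2 S=124.6224 intr=0.0000 cont=3.4439 V=3.4439[hold]; j=3 S=161.2999 intr=0.0000 cont=0.0909 V=0.0909[hold]; j=4 S=208.7719 intr=0.0000 cont=0.0000 V=0.0000[hold]; j=5 S=270.2154 intr=0.0000 cont=0.0000 V=0.0000[hold]  S*(5)=74.3909
k=4: j=0 S=84.6328 intr=25.7272 cont=25.3608 V=25.7272[EX]; j=1 S=109.5411 intr=0.8189 cont=9.3914 V=9.3914[hold]; j=2 S=141.7800 intr=0.0000 cont=1.7015 V=1.7015[hold]; j=3 S=183.5072 intr=0.0000 cont=0.0437 V=0.0437[hold]; j=4 S=237.5150 intr=0.0000 cont=0.0000 V=0.0000[hold]  S*(4)=84.6328
k=3: j=0 S=96.2848 intr=14.0752 cont=17.1332 V=17.1332[hold]; j=1 S=124.6224 intr=0.0000 cont=5.3778 V=5.3778[hold]; j=2 S=161.2999 intr=0.0000 cont=0.8400 V=0.8400[hold]; j=3 S=208.7719 intr=0.0000 cont=0.0210 V=0.0210[hold]  S*(3)=-
k=2: j=0 S=109.5411 intr=0.8189 cont=10.9651 V=10.9651[hold]; j=1 S=141.7800 intr=0.0000 cont=3.0113 V=3.0113[hold]; j=2 S=183.5072 intr=0.0000 cont=0.4144 V=0.4144[hold]  S*(2)=-
k=1: j=0 S=124.6224 intr=0.0000 cont=6.7990 V=6.7990[hold]; j=1 S=161.2999 intr=0.0000 cont=1.6578 V=1.6578[hold]  S*(1)=-
k=0: j=0 S=141.7800 intr=0.0000 cont=4.1095 V=4.1095[hold]  S*(0)=-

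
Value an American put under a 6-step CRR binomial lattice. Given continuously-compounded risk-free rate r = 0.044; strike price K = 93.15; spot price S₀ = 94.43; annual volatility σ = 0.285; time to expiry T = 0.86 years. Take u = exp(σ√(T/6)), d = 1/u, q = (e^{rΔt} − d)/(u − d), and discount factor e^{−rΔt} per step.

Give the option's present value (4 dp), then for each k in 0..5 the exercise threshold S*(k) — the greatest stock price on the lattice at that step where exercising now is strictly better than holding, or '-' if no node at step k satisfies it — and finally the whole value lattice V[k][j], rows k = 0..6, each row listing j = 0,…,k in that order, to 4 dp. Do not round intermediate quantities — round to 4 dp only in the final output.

Δt=0.14333  u=1.11394  d=0.89772  q=0.50231  discount=0.99371
step 6 (expiry): payoffs max(K−S,0) = 43.7247 31.8204 17.0491 0.0000 0.0000 0.0000 0.0000
step 5: (k=5,j=0): S=55.0566, (K−S)⁺=38.0934, hold=37.5077 ⇒ V=38.0934 exercise | (k=5,j=1): S=68.3172, (K−S)⁺=24.8328, hold=24.2472 ⇒ V=24.8328 exercise | (k=5,j=2): S=84.7715, (K−S)⁺=8.3785, hold=8.4318 ⇒ V=8.4318 continue | (k=5,j=3): S=105.1889, (K−S)⁺=0.0000, hold=0.0000 ⇒ V=0.0000 continue | (k=5,j=4): S=130.5239, (K−S)⁺=0.0000, hold=0.0000 ⇒ V=0.0000 continue | (k=5,j=5): S=161.9609, (K−S)⁺=0.0000, hold=0.0000 ⇒ V=0.0000 continue  boundary S*=68.3172
step 4: (k=4,j=0): S=61.3296, (K−S)⁺=31.8204, hold=31.2348 ⇒ V=31.8204 exercise | (k=4,j=1): S=76.1009, (K−S)⁺=17.0491, hold=16.4901 ⇒ V=17.0491 exercise | (k=4,j=2): S=94.4300, (K−S)⁺=0.0000, hold=4.1700 ⇒ V=4.1700 continue | (k=4,j=3): S=117.1737, (K−S)⁺=0.0000, hold=0.0000 ⇒ V=0.0000 continue | (k=4,j=4): S=145.3952, (K−S)⁺=0.0000, hold=0.0000 ⇒ V=0.0000 continue  boundary S*=76.1009
step 3: (k=3,j=0): S=68.3172, (K−S)⁺=24.8328, hold=24.2472 ⇒ V=24.8328 exercise | (k=3,j=1): S=84.7715, (K−S)⁺=8.3785, hold=10.5133 ⇒ V=10.5133 continue | (k=3,j=2): S=105.1889, (K−S)⁺=0.0000, hold=2.0623 ⇒ V=2.0623 continue | (k=3,j=3): S=130.5239, (K−S)⁺=0.0000, hold=0.0000 ⇒ V=0.0000 continue  boundary S*=68.3172
step 2: (k=2,j=0): S=76.1009, (K−S)⁺=17.0491, hold=17.5290 ⇒ V=17.5290 continue | (k=2,j=1): S=94.4300, (K−S)⁺=0.0000, hold=6.2289 ⇒ V=6.2289 continue | (k=2,j=2): S=117.1737, (K−S)⁺=0.0000, hold=1.0199 ⇒ V=1.0199 continue  boundary S*=-
step 1: (k=1,j=0): S=84.7715, (K−S)⁺=8.3785, hold=11.7783 ⇒ V=11.7783 continue | (k=1,j=1): S=105.1889, (K−S)⁺=0.0000, hold=3.5896 ⇒ V=3.5896 continue  boundary S*=-
step 0: (k=0,j=0): S=94.4300, (K−S)⁺=0.0000, hold=7.6169 ⇒ V=7.6169 continue  boundary S*=-

price = 7.6169
boundary = - - - 68.3172 76.1009 68.3172
tree:
7.6169
11.7783 3.5896
17.5290 6.2289 1.0199
24.8328 10.5133 2.0623 0.0000
31.8204 17.0491 4.1700 0.0000 0.0000
38.0934 24.8328 8.4318 0.0000 0.0000 0.0000
43.7247 31.8204 17.0491 0.0000 0.0000 0.0000 0.0000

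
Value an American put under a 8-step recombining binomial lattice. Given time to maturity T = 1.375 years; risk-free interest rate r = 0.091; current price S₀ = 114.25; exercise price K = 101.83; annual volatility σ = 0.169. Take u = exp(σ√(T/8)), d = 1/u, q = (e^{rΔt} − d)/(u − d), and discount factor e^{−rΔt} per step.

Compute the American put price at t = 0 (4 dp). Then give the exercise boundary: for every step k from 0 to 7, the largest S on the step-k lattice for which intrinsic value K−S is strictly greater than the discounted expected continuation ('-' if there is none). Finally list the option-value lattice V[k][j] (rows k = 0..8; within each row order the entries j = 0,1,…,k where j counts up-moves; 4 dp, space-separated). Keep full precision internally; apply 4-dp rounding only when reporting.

price = 1.4274
boundary = - - - 92.5916 86.3263 92.5916 86.3263 92.5916
tree:
1.4274
2.7359 0.5741
5.1076 1.1934 0.1676
9.2384 2.4299 0.3830 0.0254
15.5037 4.8199 0.8667 0.0637 0.0000
21.3450 9.2384 1.9386 0.1598 0.0000 0.0000
26.7911 15.5037 4.2727 0.4006 0.0000 0.0000 0.0000
31.8686 21.3450 9.2384 1.0044 0.0000 0.0000 0.0000 0.0000
36.6026 26.7911 15.5037 2.5185 0.0000 0.0000 0.0000 0.0000 0.0000

Δt=0.17188, u=1.07258, d=0.93233, q=0.59489, disc=e^(-rΔt)=0.98448
k=8 terminal: V=max(K-S,0) → 36.6026 26.7911 15.5037 2.5185 0.0000 0.0000 0.0000 0.0000 0.0000
k=7: j=0 S=69.9614 intr=31.8686 cont=30.2883 V=31.8686[EX]; j=1 S=80.4850 intr=21.3450 cont=19.7647 V=21.3450[EX]; j=2 S=92.5916 intr=9.2384 cont=7.6582 V=9.2384[EX]; j=3 S=106.5192 intr=0.0000 cont=1.0044 V=1.0044[hold]; j=4 S=122.5419 intr=0.0000 cont=0.0000 V=0.0000[hold]; j=5 S=140.9747 intr=0.0000 cont=0.0000 V=0.0000[hold]; j=6 S=162.1801 intr=0.0000 cont=0.0000 V=0.0000[hold]; j=7 S=186.5753 intr=0.0000 cont=0.0000 V=0.0000[hold]  S*(7)=92.5916
k=6: j=0 S=75.0389 intr=26.7911 cont=25.2108 V=26.7911[EX]; j=1 S=86.3263 intr=15.5037 cont=13.9234 V=15.5037[EX]; j=2 S=99.3115 intr=2.5185 cont=4.2727 V=4.2727[hold]; j=3 S=114.2500 intr=0.0000 cont=0.4006 V=0.4006[hold]; j=4 S=131.4355 intr=0.0000 cont=0.0000 V=0.0000[hold]; j=5 S=151.2061 intr=0.0000 cont=0.0000 V=0.0000[hold]; j=6 S=173.9506 intr=0.0000 cont=0.0000 V=0.0000[hold]  S*(6)=86.3263
k=5: j=0 S=80.4850 intr=21.3450 cont=19.7647 V=21.3450[EX]; j=1 S=92.5916 intr=9.2384 cont=8.6855 V=9.2384[EX]; j=2 S=106.5192 intr=0.0000 cont=1.9386 V=1.9386[hold]; j=3 S=122.5419 intr=0.0000 cont=0.1598 V=0.1598[hold]; j=4 S=140.9747 intr=0.0000 cont=0.0000 V=0.0000[hold]; j=5 S=162.1801 intr=0.0000 cont=0.0000 V=0.0000[hold]  S*(5)=92.5916
k=4: j=0 S=86.3263 intr=15.5037 cont=13.9234 V=15.5037[EX]; j=1 S=99.3115 intr=2.5185 cont=4.8199 V=4.8199[hold]; j=2 S=114.2500 intr=0.0000 cont=0.8667 V=0.8667[hold]; j=3 S=131.4355 intr=0.0000 cont=0.0637 V=0.0637[hold]; j=4 S=151.2061 intr=0.0000 cont=0.0000 V=0.0000[hold]  S*(4)=86.3263
k=3: j=0 S=92.5916 intr=9.2384 cont=9.0060 V=9.2384[EX]; j=1 S=106.5192 intr=0.0000 cont=2.4299 V=2.4299[hold]; j=2 S=122.5419 intr=0.0000 cont=0.3830 V=0.3830[hold]; j=3 S=140.9747 intr=0.0000 cont=0.0254 V=0.0254[hold]  S*(3)=92.5916
k=2: j=0 S=99.3115 intr=2.5185 cont=5.1076 V=5.1076[hold]; j=1 S=114.2500 intr=0.0000 cont=1.1934 V=1.1934[hold]; j=2 S=131.4355 intr=0.0000 cont=0.1676 V=0.1676[hold]  S*(2)=-
k=1: j=0 S=106.5192 intr=0.0000 cont=2.7359 V=2.7359[hold]; j=1 S=122.5419 intr=0.0000 cont=0.5741 V=0.5741[hold]  S*(1)=-
k=0: j=0 S=114.2500 intr=0.0000 cont=1.4274 V=1.4274[hold]  S*(0)=-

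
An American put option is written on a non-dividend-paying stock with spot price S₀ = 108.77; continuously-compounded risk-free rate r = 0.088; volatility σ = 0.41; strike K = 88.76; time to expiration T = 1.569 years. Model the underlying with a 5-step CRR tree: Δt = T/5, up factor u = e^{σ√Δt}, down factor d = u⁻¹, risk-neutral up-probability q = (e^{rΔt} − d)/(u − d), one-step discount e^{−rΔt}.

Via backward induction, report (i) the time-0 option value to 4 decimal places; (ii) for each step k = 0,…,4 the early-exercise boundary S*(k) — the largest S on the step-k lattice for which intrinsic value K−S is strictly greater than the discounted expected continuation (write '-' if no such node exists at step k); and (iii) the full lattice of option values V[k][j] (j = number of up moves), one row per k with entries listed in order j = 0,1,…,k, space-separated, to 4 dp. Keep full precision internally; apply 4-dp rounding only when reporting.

price = 7.5505
boundary = - - - 54.6099 68.7096
tree:
7.5505
12.9456 2.6451
21.5125 5.2099 0.2607
34.1501 10.2352 0.5395 0.0000
45.3564 20.0504 1.1164 0.0000 0.0000
54.2631 34.1501 2.3103 0.0000 0.0000 0.0000

Δt=0.31380, u=1.25819, d=0.79479, q=0.50325, disc=e^(-rΔt)=0.97276
k=5 terminal: V=max(K-S,0) → 54.2631 34.1501 2.3103 0.0000 0.0000 0.0000
k=4: j=0 S=43.4036 intr=45.3564 cont=42.9389 V=45.3564[EX]; j=1 S=68.7096 intr=20.0504 cont=17.6329 V=20.0504[EX]; j=2 S=108.7700 intr=0.0000 cont=1.1164 V=1.1164[hold]; j=3 S=172.1871 intr=0.0000 cont=0.0000 V=0.0000[hold]; j=4 S=272.5790 intr=0.0000 cont=0.0000 V=0.0000[hold]  S*(4)=68.7096
k=3: j=0 S=54.6099 intr=34.1501 cont=31.7325 V=34.1501[EX]; j=1 S=86.4497 intr=2.3103 cont=10.2352 V=10.2352[hold]; j=2 S=136.8532 intr=0.0000 cont=0.5395 V=0.5395[hold]; j=3 S=216.6439 intr=0.0000 cont=0.0000 V=0.0000[hold]  S*(3)=54.6099
k=2: j=0 S=68.7096 intr=20.0504 cont=21.5125 V=21.5125[hold]; j=1 S=108.7700 intr=0.0000 cont=5.2099 V=5.2099[hold]; j=2 S=172.1871 intr=0.0000 cont=0.2607 V=0.2607[hold]  S*(2)=-
k=1: j=0 S=86.4497 intr=2.3103 cont=12.9456 V=12.9456[hold]; j=1 S=136.8532 intr=0.0000 cont=2.6451 V=2.6451[hold]  S*(1)=-
k=0: j=0 S=108.7700 intr=0.0000 cont=7.5505 V=7.5505[hold]  S*(0)=-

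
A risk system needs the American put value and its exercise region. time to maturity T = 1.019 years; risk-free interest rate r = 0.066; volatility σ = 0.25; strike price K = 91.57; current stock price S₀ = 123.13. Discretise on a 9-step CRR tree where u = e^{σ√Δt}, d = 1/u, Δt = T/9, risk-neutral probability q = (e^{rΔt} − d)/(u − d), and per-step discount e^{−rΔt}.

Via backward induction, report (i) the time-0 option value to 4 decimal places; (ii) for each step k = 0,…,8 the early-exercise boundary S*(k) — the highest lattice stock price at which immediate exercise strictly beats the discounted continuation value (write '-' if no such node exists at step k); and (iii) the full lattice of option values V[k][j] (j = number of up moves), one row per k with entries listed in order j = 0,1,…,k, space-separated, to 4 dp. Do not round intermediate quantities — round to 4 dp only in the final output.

Δt=0.11322  u=1.08776  d=0.91932  q=0.52351  discount=0.99256
step 9 (expiry): payoffs max(K−S,0) = 33.8185 23.2371 10.7169 0.0000 0.0000 0.0000 0.0000 0.0000 0.0000 0.0000
step 8: (k=8,j=0): S=62.8198, (K−S)⁺=28.7502, hold=28.0685 ⇒ V=28.7502 exercise | (k=8,j=1): S=74.3299, (K−S)⁺=17.2401, hold=16.5584 ⇒ V=17.2401 exercise | (k=8,j=2): S=87.9489, (K−S)⁺=3.6211, hold=5.0684 ⇒ V=5.0684 continue | (k=8,j=3): S=104.0632, (K−S)⁺=0.0000, hold=0.0000 ⇒ V=0.0000 continue | (k=8,j=4): S=123.1300, (K−S)⁺=0.0000, hold=0.0000 ⇒ V=0.0000 continue | (k=8,j=5): S=145.6903, (K−S)⁺=0.0000, hold=0.0000 ⇒ V=0.0000 continue | (k=8,j=6): S=172.3842, (K−S)⁺=0.0000, hold=0.0000 ⇒ V=0.0000 continue | (k=8,j=7): S=203.9691, (K−S)⁺=0.0000, hold=0.0000 ⇒ V=0.0000 continue | (k=8,j=8): S=241.3410, (K−S)⁺=0.0000, hold=0.0000 ⇒ V=0.0000 continue  boundary S*=74.3299
step 7: (k=7,j=0): S=68.3329, (K−S)⁺=23.2371, hold=22.5553 ⇒ V=23.2371 exercise | (k=7,j=1): S=80.8531, (K−S)⁺=10.7169, hold=10.7872 ⇒ V=10.7872 continue | (k=7,j=2): S=95.6673, (K−S)⁺=0.0000, hold=2.3971 ⇒ V=2.3971 continue | (k=7,j=3): S=113.1958, (K−S)⁺=0.0000, hold=0.0000 ⇒ V=0.0000 continue | (k=7,j=4): S=133.9360, (K−S)⁺=0.0000, hold=0.0000 ⇒ V=0.0000 continue | (k=7,j=5): S=158.4762, (K−S)⁺=0.0000, hold=0.0000 ⇒ V=0.0000 continue | (k=7,j=6): S=187.5128, (K−S)⁺=0.0000, hold=0.0000 ⇒ V=0.0000 continue | (k=7,j=7): S=221.8696, (K−S)⁺=0.0000, hold=0.0000 ⇒ V=0.0000 continue  boundary S*=68.3329
step 6: (k=6,j=0): S=74.3299, (K−S)⁺=17.2401, hold=16.5949 ⇒ V=17.2401 exercise | (k=6,j=1): S=87.9489, (K−S)⁺=3.6211, hold=6.3473 ⇒ V=6.3473 continue | (k=6,j=2): S=104.0632, (K−S)⁺=0.0000, hold=1.1337 ⇒ V=1.1337 continue | (k=6,j=3): S=123.1300, (K−S)⁺=0.0000, hold=0.0000 ⇒ V=0.0000 continue | (k=6,j=4): S=145.6903, (K−S)⁺=0.0000, hold=0.0000 ⇒ V=0.0000 continue | (k=6,j=5): S=172.3842, (K−S)⁺=0.0000, hold=0.0000 ⇒ V=0.0000 continue | (k=6,j=6): S=203.9691, (K−S)⁺=0.0000, hold=0.0000 ⇒ V=0.0000 continue  boundary S*=74.3299
step 5: (k=5,j=0): S=80.8531, (K−S)⁺=10.7169, hold=11.4517 ⇒ V=11.4517 continue | (k=5,j=1): S=95.6673, (K−S)⁺=0.0000, hold=3.5909 ⇒ V=3.5909 continue | (k=5,j=2): S=113.1958, (K−S)⁺=0.0000, hold=0.5362 ⇒ V=0.5362 continue | (k=5,j=3): S=133.9360, (K−S)⁺=0.0000, hold=0.0000 ⇒ V=0.0000 continue | (k=5,j=4): S=158.4762, (K−S)⁺=0.0000, hold=0.0000 ⇒ V=0.0000 continue | (k=5,j=5): S=187.5128, (K−S)⁺=0.0000, hold=0.0000 ⇒ V=0.0000 continue  boundary S*=-
step 4: (k=4,j=0): S=87.9489, (K−S)⁺=3.6211, hold=7.2819 ⇒ V=7.2819 continue | (k=4,j=1): S=104.0632, (K−S)⁺=0.0000, hold=1.9769 ⇒ V=1.9769 continue | (k=4,j=2): S=123.1300, (K−S)⁺=0.0000, hold=0.2536 ⇒ V=0.2536 continue | (k=4,j=3): S=145.6903, (K−S)⁺=0.0000, hold=0.0000 ⇒ V=0.0000 continue | (k=4,j=4): S=172.3842, (K−S)⁺=0.0000, hold=0.0000 ⇒ V=0.0000 continue  boundary S*=-
step 3: (k=3,j=0): S=95.6673, (K−S)⁺=0.0000, hold=4.4711 ⇒ V=4.4711 continue | (k=3,j=1): S=113.1958, (K−S)⁺=0.0000, hold=1.0667 ⇒ V=1.0667 continue | (k=3,j=2): S=133.9360, (K−S)⁺=0.0000, hold=0.1199 ⇒ V=0.1199 continue | (k=3,j=3): S=158.4762, (K−S)⁺=0.0000, hold=0.0000 ⇒ V=0.0000 continue  boundary S*=-
step 2: (k=2,j=0): S=104.0632, (K−S)⁺=0.0000, hold=2.6689 ⇒ V=2.6689 continue | (k=2,j=1): S=123.1300, (K−S)⁺=0.0000, hold=0.5668 ⇒ V=0.5668 continue | (k=2,j=2): S=145.6903, (K−S)⁺=0.0000, hold=0.0567 ⇒ V=0.0567 continue  boundary S*=-
step 1: (k=1,j=0): S=113.1958, (K−S)⁺=0.0000, hold=1.5567 ⇒ V=1.5567 continue | (k=1,j=1): S=133.9360, (K−S)⁺=0.0000, hold=0.2975 ⇒ V=0.2975 continue  boundary S*=-
step 0: (k=0,j=0): S=123.1300, (K−S)⁺=0.0000, hold=0.8908 ⇒ V=0.8908 continue  boundary S*=-

price = 0.8908
boundary = - - - - - - 74.3299 68.3329 74.3299
tree:
0.8908
1.5567 0.2975
2.6689 0.5668 0.0567
4.4711 1.0667 0.1199 0.0000
7.2819 1.9769 0.2536 0.0000 0.0000
11.4517 3.5909 0.5362 0.0000 0.0000 0.0000
17.2401 6.3473 1.1337 0.0000 0.0000 0.0000 0.0000
23.2371 10.7872 2.3971 0.0000 0.0000 0.0000 0.0000 0.0000
28.7502 17.2401 5.0684 0.0000 0.0000 0.0000 0.0000 0.0000 0.0000
33.8185 23.2371 10.7169 0.0000 0.0000 0.0000 0.0000 0.0000 0.0000 0.0000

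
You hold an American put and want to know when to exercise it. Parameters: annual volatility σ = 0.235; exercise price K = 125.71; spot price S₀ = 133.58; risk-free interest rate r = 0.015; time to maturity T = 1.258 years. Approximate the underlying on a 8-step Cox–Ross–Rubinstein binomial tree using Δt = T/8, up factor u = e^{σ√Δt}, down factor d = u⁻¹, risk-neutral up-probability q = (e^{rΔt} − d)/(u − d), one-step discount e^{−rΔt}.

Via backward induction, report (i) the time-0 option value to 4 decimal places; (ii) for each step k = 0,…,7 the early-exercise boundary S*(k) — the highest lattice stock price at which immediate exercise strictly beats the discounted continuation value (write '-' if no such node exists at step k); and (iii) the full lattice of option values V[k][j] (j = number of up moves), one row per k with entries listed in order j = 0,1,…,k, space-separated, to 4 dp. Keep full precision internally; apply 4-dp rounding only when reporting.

Δt=0.15725  u=1.09767  d=0.91102  q=0.48937  discount=0.99764
step 8 (expiry): payoffs max(K−S,0) = 62.3273 49.3416 33.6955 14.8439 0.0000 0.0000 0.0000 0.0000 0.0000
step 7: (k=7,j=0): S=69.5732, (K−S)⁺=56.1368, hold=55.8406 ⇒ V=56.1368 exercise | (k=7,j=1): S=83.8272, (K−S)⁺=41.8828, hold=41.5867 ⇒ V=41.8828 exercise | (k=7,j=2): S=101.0014, (K−S)⁺=24.7086, hold=24.4124 ⇒ V=24.7086 exercise | (k=7,j=3): S=121.6943, (K−S)⁺=4.0157, hold=7.5619 ⇒ V=7.5619 continue | (k=7,j=4): S=146.6266, (K−S)⁺=0.0000, hold=0.0000 ⇒ V=0.0000 continue | (k=7,j=5): S=176.6670, (K−S)⁺=0.0000, hold=0.0000 ⇒ V=0.0000 continue | (k=7,j=6): S=212.8620, (K−S)⁺=0.0000, hold=0.0000 ⇒ V=0.0000 continue | (k=7,j=7): S=256.4725, (K−S)⁺=0.0000, hold=0.0000 ⇒ V=0.0000 continue  boundary S*=101.0014
step 6: (k=6,j=0): S=76.3684, (K−S)⁺=49.3416, hold=49.0455 ⇒ V=49.3416 exercise | (k=6,j=1): S=92.0145, (K−S)⁺=33.6955, hold=33.3994 ⇒ V=33.6955 exercise | (k=6,j=2): S=110.8661, (K−S)⁺=14.8439, hold=16.2790 ⇒ V=16.2790 continue | (k=6,j=3): S=133.5800, (K−S)⁺=0.0000, hold=3.8522 ⇒ V=3.8522 continue | (k=6,j=4): S=160.9475, (K−S)⁺=0.0000, hold=0.0000 ⇒ V=0.0000 continue | (k=6,j=5): S=193.9219, (K−S)⁺=0.0000, hold=0.0000 ⇒ V=0.0000 continue | (k=6,j=6): S=233.6520, (K−S)⁺=0.0000, hold=0.0000 ⇒ V=0.0000 continue  boundary S*=92.0145
step 5: (k=5,j=0): S=83.8272, (K−S)⁺=41.8828, hold=41.5867 ⇒ V=41.8828 exercise | (k=5,j=1): S=101.0014, (K−S)⁺=24.7086, hold=25.1131 ⇒ V=25.1131 continue | (k=5,j=2): S=121.6943, (K−S)⁺=4.0157, hold=10.1736 ⇒ V=10.1736 continue | (k=5,j=3): S=146.6266, (K−S)⁺=0.0000, hold=1.9624 ⇒ V=1.9624 continue | (k=5,j=4): S=176.6670, (K−S)⁺=0.0000, hold=0.0000 ⇒ V=0.0000 continue | (k=5,j=5): S=212.8620, (K−S)⁺=0.0000, hold=0.0000 ⇒ V=0.0000 continue  boundary S*=83.8272
step 4: (k=4,j=0): S=92.0145, (K−S)⁺=33.6955, hold=33.5968 ⇒ V=33.6955 exercise | (k=4,j=1): S=110.8661, (K−S)⁺=14.8439, hold=17.7602 ⇒ V=17.7602 continue | (k=4,j=2): S=133.5800, (K−S)⁺=0.0000, hold=6.1408 ⇒ V=6.1408 continue | (k=4,j=3): S=160.9475, (K−S)⁺=0.0000, hold=0.9997 ⇒ V=0.9997 continue | (k=4,j=4): S=193.9219, (K−S)⁺=0.0000, hold=0.0000 ⇒ V=0.0000 continue  boundary S*=92.0145
step 3: (k=3,j=0): S=101.0014, (K−S)⁺=24.7086, hold=25.8362 ⇒ V=25.8362 continue | (k=3,j=1): S=121.6943, (K−S)⁺=4.0157, hold=12.0455 ⇒ V=12.0455 continue | (k=3,j=2): S=146.6266, (K−S)⁺=0.0000, hold=3.6163 ⇒ V=3.6163 continue | (k=3,j=3): S=176.6670, (K−S)⁺=0.0000, hold=0.5093 ⇒ V=0.5093 continue  boundary S*=-
step 2: (k=2,j=0): S=110.8661, (K−S)⁺=14.8439, hold=19.0425 ⇒ V=19.0425 continue | (k=2,j=1): S=133.5800, (K−S)⁺=0.0000, hold=7.9019 ⇒ V=7.9019 continue | (k=2,j=2): S=160.9475, (K−S)⁺=0.0000, hold=2.0909 ⇒ V=2.0909 continue  boundary S*=-
step 1: (k=1,j=0): S=121.6943, (K−S)⁺=4.0157, hold=13.5586 ⇒ V=13.5586 continue | (k=1,j=1): S=146.6266, (K−S)⁺=0.0000, hold=5.0462 ⇒ V=5.0462 continue  boundary S*=-
step 0: (k=0,j=0): S=133.5800, (K−S)⁺=0.0000, hold=9.3707 ⇒ V=9.3707 continue  boundary S*=-

price = 9.3707
boundary = - - - - 92.0145 83.8272 92.0145 101.0014
tree:
9.3707
13.5586 5.0462
19.0425 7.9019 2.0909
25.8362 12.0455 3.6163 0.5093
33.6955 17.7602 6.1408 0.9997 0.0000
41.8828 25.1131 10.1736 1.9624 0.0000 0.0000
49.3416 33.6955 16.2790 3.8522 0.0000 0.0000 0.0000
56.1368 41.8828 24.7086 7.5619 0.0000 0.0000 0.0000 0.0000
62.3273 49.3416 33.6955 14.8439 0.0000 0.0000 0.0000 0.0000 0.0000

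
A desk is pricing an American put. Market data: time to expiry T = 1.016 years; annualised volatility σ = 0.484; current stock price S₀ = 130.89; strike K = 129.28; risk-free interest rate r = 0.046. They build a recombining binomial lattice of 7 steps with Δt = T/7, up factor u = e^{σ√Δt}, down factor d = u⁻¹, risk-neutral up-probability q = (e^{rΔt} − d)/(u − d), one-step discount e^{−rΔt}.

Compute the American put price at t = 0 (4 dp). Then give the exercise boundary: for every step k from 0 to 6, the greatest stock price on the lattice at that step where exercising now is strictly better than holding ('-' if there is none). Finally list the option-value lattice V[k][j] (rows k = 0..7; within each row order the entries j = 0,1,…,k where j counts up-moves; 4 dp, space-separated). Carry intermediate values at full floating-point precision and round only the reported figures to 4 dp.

price = 22.3607
boundary = - - - 75.2774 62.6014 75.2774 90.5201
tree:
22.3607
31.0341 12.9791
41.7087 19.5380 5.8290
54.0026 28.5533 9.7340 1.5449
66.6786 40.2064 15.9278 2.9461 0.0000
77.2201 54.0026 25.3496 5.6182 0.0000 0.0000
85.9865 66.6786 38.7599 10.7137 0.0000 0.0000 0.0000
93.2767 77.2201 54.0026 20.4307 0.0000 0.0000 0.0000 0.0000

params: Δt=0.14514 u=1.20249 d=0.83161 q=0.47209 e^(-rΔt)=0.99335
t_7 payoffs: 93.2767 77.2201 54.0026 20.4307 0.0000 0.0000 0.0000 0.0000
t_6: node(6,0) S=43.2935 payoff=85.9865 vs cont=85.1262 → 85.9865 [stop]  node(6,1) S=62.6014 payoff=66.6786 vs cont=65.8183 → 66.6786 [stop]  node(6,2) S=90.5201 payoff=38.7599 vs cont=37.8996 → 38.7599 [stop]  node(6,3) S=130.8900 payoff=0.0000 vs cont=10.7137 → 10.7137 [wait]  node(6,4) S=189.2639 payoff=0.0000 vs cont=0.0000 → 0.0000 [wait]  node(6,5) S=273.6711 payoff=0.0000 vs cont=0.0000 → 0.0000 [wait]  node(6,6) S=395.7221 payoff=0.0000 vs cont=0.0000 → 0.0000 [wait]  ⇒ S*(6)=90.5201
t_5: node(5,0) S=52.0599 payoff=77.2201 vs cont=76.3598 → 77.2201 [stop]  node(5,1) S=75.2774 payoff=54.0026 vs cont=53.1423 → 54.0026 [stop]  node(5,2) S=108.8493 payoff=20.4307 vs cont=25.3496 → 25.3496 [wait]  node(5,3) S=157.3936 payoff=0.0000 vs cont=5.6182 → 5.6182 [wait]  node(5,4) S=227.5875 payoff=0.0000 vs cont=0.0000 → 0.0000 [wait]  node(5,5) S=329.0862 payoff=0.0000 vs cont=0.0000 → 0.0000 [wait]  ⇒ S*(5)=75.2774
t_4: node(4,0) S=62.6014 payoff=66.6786 vs cont=65.8183 → 66.6786 [stop]  node(4,1) S=90.5201 payoff=38.7599 vs cont=40.2064 → 40.2064 [wait]  node(4,2) S=130.8900 payoff=0.0000 vs cont=15.9278 → 15.9278 [wait]  node(4,3) S=189.2639 payoff=0.0000 vs cont=2.9461 → 2.9461 [wait]  node(4,4) S=273.6711 payoff=0.0000 vs cont=0.0000 → 0.0000 [wait]  ⇒ S*(4)=62.6014
t_3: node(3,0) S=75.2774 payoff=54.0026 vs cont=53.8207 → 54.0026 [stop]  node(3,1) S=108.8493 payoff=20.4307 vs cont=28.5533 → 28.5533 [wait]  node(3,2) S=157.3936 payoff=0.0000 vs cont=9.7340 → 9.7340 [wait]  node(3,3) S=227.5875 payoff=0.0000 vs cont=1.5449 → 1.5449 [wait]  ⇒ S*(3)=75.2774
t_2: node(2,0) S=90.5201 payoff=38.7599 vs cont=41.7087 → 41.7087 [wait]  node(2,1) S=130.8900 payoff=0.0000 vs cont=19.5380 → 19.5380 [wait]  node(2,2) S=189.2639 payoff=0.0000 vs cont=5.8290 → 5.8290 [wait]  ⇒ S*(2)=-
t_1: node(1,0) S=108.8493 payoff=20.4307 vs cont=31.0341 → 31.0341 [wait]  node(1,1) S=157.3936 payoff=0.0000 vs cont=12.9791 → 12.9791 [wait]  ⇒ S*(1)=-
t_0: node(0,0) S=130.8900 payoff=0.0000 vs cont=22.3607 → 22.3607 [wait]  ⇒ S*(0)=-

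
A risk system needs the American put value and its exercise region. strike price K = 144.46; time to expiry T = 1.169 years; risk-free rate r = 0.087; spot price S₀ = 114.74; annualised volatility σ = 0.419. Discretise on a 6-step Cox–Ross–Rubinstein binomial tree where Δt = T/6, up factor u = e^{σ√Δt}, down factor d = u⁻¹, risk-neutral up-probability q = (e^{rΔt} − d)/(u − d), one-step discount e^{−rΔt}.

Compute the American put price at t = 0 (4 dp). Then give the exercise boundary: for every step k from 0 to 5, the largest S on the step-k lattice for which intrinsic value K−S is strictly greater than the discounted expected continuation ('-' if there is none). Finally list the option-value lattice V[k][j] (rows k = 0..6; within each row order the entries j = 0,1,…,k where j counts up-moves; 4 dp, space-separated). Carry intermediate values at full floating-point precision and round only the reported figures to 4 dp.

Δt=0.19483  u=1.20315  d=0.83115  q=0.49985  discount=0.98319
step 6 (expiry): payoffs max(K−S,0) = 106.6342 89.7042 65.1966 29.7200 0.0000 0.0000 0.0000
step 5: (k=5,j=0): S=45.5102, (K−S)⁺=98.9498, hold=96.5217 ⇒ V=98.9498 exercise | (k=5,j=1): S=65.8797, (K−S)⁺=78.5803, hold=76.1523 ⇒ V=78.5803 exercise | (k=5,j=2): S=95.3660, (K−S)⁺=49.0940, hold=46.6659 ⇒ V=49.0940 exercise | (k=5,j=3): S=138.0499, (K−S)⁺=6.4101, hold=14.6147 ⇒ V=14.6147 continue | (k=5,j=4): S=199.8381, (K−S)⁺=0.0000, hold=0.0000 ⇒ V=0.0000 continue | (k=5,j=5): S=289.2815, (K−S)⁺=0.0000, hold=0.0000 ⇒ V=0.0000 continue  boundary S*=95.3660
step 4: (k=4,j=0): S=54.7558, (K−S)⁺=89.7042, hold=87.2762 ⇒ V=89.7042 exercise | (k=4,j=1): S=79.2634, (K−S)⁺=65.1966, hold=62.7686 ⇒ V=65.1966 exercise | (k=4,j=2): S=114.7400, (K−S)⁺=29.7200, hold=31.3241 ⇒ V=31.3241 continue | (k=4,j=3): S=166.0952, (K−S)⁺=0.0000, hold=7.1867 ⇒ V=7.1867 continue | (k=4,j=4): S=240.4360, (K−S)⁺=0.0000, hold=0.0000 ⇒ V=0.0000 continue  boundary S*=79.2634
step 3: (k=3,j=0): S=65.8797, (K−S)⁺=78.5803, hold=76.1523 ⇒ V=78.5803 exercise | (k=3,j=1): S=95.3660, (K−S)⁺=49.0940, hold=47.4543 ⇒ V=49.0940 exercise | (k=3,j=2): S=138.0499, (K−S)⁺=6.4101, hold=18.9353 ⇒ V=18.9353 continue | (k=3,j=3): S=199.8381, (K−S)⁺=0.0000, hold=3.5340 ⇒ V=3.5340 continue  boundary S*=95.3660
step 2: (k=2,j=0): S=79.2634, (K−S)⁺=65.1966, hold=62.7686 ⇒ V=65.1966 exercise | (k=2,j=1): S=114.7400, (K−S)⁺=29.7200, hold=33.4474 ⇒ V=33.4474 continue | (k=2,j=2): S=166.0952, (K−S)⁺=0.0000, hold=11.0481 ⇒ V=11.0481 continue  boundary S*=79.2634
step 1: (k=1,j=0): S=95.3660, (K−S)⁺=49.0940, hold=48.4978 ⇒ V=49.0940 exercise | (k=1,j=1): S=138.0499, (K−S)⁺=6.4101, hold=21.8772 ⇒ V=21.8772 continue  boundary S*=95.3660
step 0: (k=0,j=0): S=114.7400, (K−S)⁺=29.7200, hold=34.8932 ⇒ V=34.8932 continue  boundary S*=-

price = 34.8932
boundary = - 95.3660 79.2634 95.3660 79.2634 95.3660
tree:
34.8932
49.0940 21.8772
65.1966 33.4474 11.0481
78.5803 49.0940 18.9353 3.5340
89.7042 65.1966 31.3241 7.1867 0.0000
98.9498 78.5803 49.0940 14.6147 0.0000 0.0000
106.6342 89.7042 65.1966 29.7200 0.0000 0.0000 0.0000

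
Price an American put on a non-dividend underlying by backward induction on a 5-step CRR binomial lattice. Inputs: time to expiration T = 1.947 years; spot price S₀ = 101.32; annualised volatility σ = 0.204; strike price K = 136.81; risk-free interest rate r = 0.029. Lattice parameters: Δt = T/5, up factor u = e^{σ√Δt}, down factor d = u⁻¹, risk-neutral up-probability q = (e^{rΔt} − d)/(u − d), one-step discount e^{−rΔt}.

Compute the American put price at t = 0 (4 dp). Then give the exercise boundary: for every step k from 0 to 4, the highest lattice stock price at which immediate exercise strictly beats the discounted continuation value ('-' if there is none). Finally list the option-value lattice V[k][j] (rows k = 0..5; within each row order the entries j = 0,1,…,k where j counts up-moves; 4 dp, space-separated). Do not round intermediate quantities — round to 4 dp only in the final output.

Δt=0.38940, u=1.13576, d=0.88047, q=0.51270, disc=e^(-rΔt)=0.98877
k=5 terminal: V=max(K-S,0) → 83.1974 67.6527 47.6008 21.7350 0.0000 0.0000
k=4: j=0 S=60.8909 intr=75.9191 cont=74.3828 V=75.9191[EX]; j=1 S=78.5460 intr=58.2640 cont=56.7278 V=58.2640[EX]; j=2 S=101.3200 intr=35.4900 cont=33.9537 V=35.4900[EX]; j=3 S=130.6973 intr=6.1127 cont=10.4725 V=10.4725[hold]; j=4 S=168.5923 intr=0.0000 cont=0.0000 V=0.0000[hold]  S*(4)=101.3200
k=3: j=0 S=69.1573 intr=67.6527 cont=66.1164 V=67.6527[EX]; j=1 S=89.2092 intr=47.6008 cont=46.0646 V=47.6008[EX]; j=2 S=115.0750 intr=21.7350 cont=22.4089 V=22.4089[hold]; j=3 S=148.4404 intr=0.0000 cont=5.0459 V=5.0459[hold]  S*(3)=89.2092
k=2: j=0 S=78.5460 intr=58.2640 cont=56.7278 V=58.2640[EX]; j=1 S=101.3200 intr=35.4900 cont=34.2954 V=35.4900[EX]; j=2 S=130.6973 intr=6.1127 cont=13.3552 V=13.3552[hold]  S*(2)=101.3200
k=1: j=0 S=89.2092 intr=47.6008 cont=46.0646 V=47.6008[EX]; j=1 S=115.0750 intr=21.7350 cont=23.8703 V=23.8703[hold]  S*(1)=89.2092
k=0: j=0 S=101.3200 intr=35.4900 cont=35.0362 V=35.4900[EX]  S*(0)=101.3200

price = 35.4900
boundary = 101.3200 89.2092 101.3200 89.2092 101.3200
tree:
35.4900
47.6008 23.8703
58.2640 35.4900 13.3552
67.6527 47.6008 22.4089 5.0459
75.9191 58.2640 35.4900 10.4725 0.0000
83.1974 67.6527 47.6008 21.7350 0.0000 0.0000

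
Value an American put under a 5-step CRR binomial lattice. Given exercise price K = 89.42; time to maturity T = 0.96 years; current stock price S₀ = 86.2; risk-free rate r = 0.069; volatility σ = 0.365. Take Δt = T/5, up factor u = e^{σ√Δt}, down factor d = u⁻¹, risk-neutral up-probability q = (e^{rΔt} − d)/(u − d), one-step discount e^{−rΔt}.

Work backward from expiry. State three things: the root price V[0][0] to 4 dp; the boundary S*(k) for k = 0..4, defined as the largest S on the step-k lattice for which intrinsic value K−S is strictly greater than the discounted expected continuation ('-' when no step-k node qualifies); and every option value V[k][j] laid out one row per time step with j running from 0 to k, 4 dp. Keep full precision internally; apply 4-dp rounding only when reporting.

price = 11.9720
boundary = - - 62.6022 53.3495 62.6022
tree:
11.9720
18.2929 6.0102
26.8178 10.3092 1.8988
36.0705 17.0754 3.8607 0.0000
43.9556 26.8178 7.8497 0.0000 0.0000
50.6753 36.0705 15.9604 0.0000 0.0000 0.0000

Δt=0.19200  u=1.17343  d=0.85220  q=0.50162  discount=0.98684
step 5 (expiry): payoffs max(K−S,0) = 50.6753 36.0705 15.9604 0.0000 0.0000 0.0000
step 4: (k=4,j=0): S=45.4644, (K−S)⁺=43.9556, hold=42.7787 ⇒ V=43.9556 exercise | (k=4,j=1): S=62.6022, (K−S)⁺=26.8178, hold=25.6410 ⇒ V=26.8178 exercise | (k=4,j=2): S=86.2000, (K−S)⁺=3.2200, hold=7.8497 ⇒ V=7.8497 continue | (k=4,j=3): S=118.6930, (K−S)⁺=0.0000, hold=0.0000 ⇒ V=0.0000 continue | (k=4,j=4): S=163.4341, (K−S)⁺=0.0000, hold=0.0000 ⇒ V=0.0000 continue  boundary S*=62.6022
step 3: (k=3,j=0): S=53.3495, (K−S)⁺=36.0705, hold=34.8936 ⇒ V=36.0705 exercise | (k=3,j=1): S=73.4596, (K−S)⁺=15.9604, hold=17.0754 ⇒ V=17.0754 continue | (k=3,j=2): S=101.1501, (K−S)⁺=0.0000, hold=3.8607 ⇒ V=3.8607 continue | (k=3,j=3): S=139.2784, (K−S)⁺=0.0000, hold=0.0000 ⇒ V=0.0000 continue  boundary S*=53.3495
step 2: (k=2,j=0): S=62.6022, (K−S)⁺=26.8178, hold=26.1929 ⇒ V=26.8178 exercise | (k=2,j=1): S=86.2000, (K−S)⁺=3.2200, hold=10.3092 ⇒ V=10.3092 continue | (k=2,j=2): S=118.6930, (K−S)⁺=0.0000, hold=1.8988 ⇒ V=1.8988 continue  boundary S*=62.6022
step 1: (k=1,j=0): S=73.4596, (K−S)⁺=15.9604, hold=18.2929 ⇒ V=18.2929 continue | (k=1,j=1): S=101.1501, (K−S)⁺=0.0000, hold=6.0102 ⇒ V=6.0102 continue  boundary S*=-
step 0: (k=0,j=0): S=86.2000, (K−S)⁺=3.2200, hold=11.9720 ⇒ V=11.9720 continue  boundary S*=-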